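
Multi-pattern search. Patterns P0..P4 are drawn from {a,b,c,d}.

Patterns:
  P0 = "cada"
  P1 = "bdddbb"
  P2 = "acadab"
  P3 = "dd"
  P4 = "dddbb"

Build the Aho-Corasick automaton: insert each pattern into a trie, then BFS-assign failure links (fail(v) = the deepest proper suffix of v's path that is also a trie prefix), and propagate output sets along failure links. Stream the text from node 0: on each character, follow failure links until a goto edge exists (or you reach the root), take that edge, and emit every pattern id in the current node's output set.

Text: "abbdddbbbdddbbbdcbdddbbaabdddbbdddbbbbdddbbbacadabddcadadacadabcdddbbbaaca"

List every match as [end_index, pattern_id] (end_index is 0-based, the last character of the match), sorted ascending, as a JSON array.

Build:
Trie (insert patterns):
  n0 'ε': a→11 b→5 c→1 d→17
  n1 'c': a→2
  n2 'ca': d→3
  n3 'cad': a→4
  n4 'cada': ·  ←P0
  n5 'b': d→6
  n6 'bd': d→7
  n7 'bdd': d→8
  n8 'bddd': b→9
  n9 'bdddb': b→10
  n10 'bdddbb': ·  ←P1
  n11 'a': c→12
  n12 'ac': a→13
  n13 'aca': d→14
  n14 'acad': a→15
  n15 'acada': b→16
  n16 'acadab': ·  ←P2
  n17 'd': d→18
  n18 'dd': d→19  ←P3
  n19 'ddd': b→20
  n20 'dddb': b→21
  n21 'dddbb': ·  ←P4

Failure links (BFS by depth):
  fail(1) 'c': from fail(0)=0 chase 'c': 0 ⇒ 0;  out=∅∪out(0)=∅
  fail(5) 'b': from fail(0)=0 chase 'b': 0 ⇒ 0;  out=∅∪out(0)=∅
  fail(11) 'a': from fail(0)=0 chase 'a': 0 ⇒ 0;  out=∅∪out(0)=∅
  fail(17) 'd': from fail(0)=0 chase 'd': 0 ⇒ 0;  out=∅∪out(0)=∅
  fail(2) 'ca': from fail(1)=0 chase 'a': 0 ⇒ 11;  out=∅∪out(11)=∅
  fail(6) 'bd': from fail(5)=0 chase 'd': 0 ⇒ 17;  out=∅∪out(17)=∅
  fail(12) 'ac': from fail(11)=0 chase 'c': 0 ⇒ 1;  out=∅∪out(1)=∅
  fail(18) 'dd': from fail(17)=0 chase 'd': 0 ⇒ 17;  out={3}∪out(17)={3}
  fail(3) 'cad': from fail(2)=11 chase 'd': 11→0 ⇒ 17;  out=∅∪out(17)=∅
  fail(7) 'bdd': from fail(6)=17 chase 'd': 17 ⇒ 18;  out=∅∪out(18)={3}
  fail(13) 'aca': from fail(12)=1 chase 'a': 1 ⇒ 2;  out=∅∪out(2)=∅
  fail(19) 'ddd': from fail(18)=17 chase 'd': 17 ⇒ 18;  out=∅∪out(18)={3}
  fail(4) 'cada': from fail(3)=17 chase 'a': 17→0 ⇒ 11;  out={0}∪out(11)={0}
  fail(8) 'bddd': from fail(7)=18 chase 'd': 18 ⇒ 19;  out=∅∪out(19)={3}
  fail(14) 'acad': from fail(13)=2 chase 'd': 2 ⇒ 3;  out=∅∪out(3)=∅
  fail(20) 'dddb': from fail(19)=18 chase 'b': 18→17→0 ⇒ 5;  out=∅∪out(5)=∅
  fail(9) 'bdddb': from fail(8)=19 chase 'b': 19 ⇒ 20;  out=∅∪out(20)=∅
  fail(15) 'acada': from fail(14)=3 chase 'a': 3 ⇒ 4;  out=∅∪out(4)={0}
  fail(21) 'dddbb': from fail(20)=5 chase 'b': 5→0 ⇒ 5;  out={4}∪out(5)={4}
  fail(10) 'bdddbb': from fail(9)=20 chase 'b': 20 ⇒ 21;  out={1}∪out(21)={1,4}
  fail(16) 'acadab': from fail(15)=4 chase 'b': 4→11→0 ⇒ 5;  out={2}∪out(5)={2}

Run:
pos 0 'a': at 11
pos 1 'b': at 5 ·f
pos 2 'b': at 5 ·f
pos 3 'd': at 6
pos 4 'd': at 7  emit P3@[3:4]
pos 5 'd': at 8  emit P3@[4:5]
pos 6 'b': at 9
pos 7 'b': at 10  emit P1@[2:7],P4@[3:7]
pos 8 'b': at 5 ·f
pos 9 'd': at 6
pos 10 'd': at 7  emit P3@[9:10]
pos 11 'd': at 8  emit P3@[10:11]
pos 12 'b': at 9
pos 13 'b': at 10  emit P1@[8:13],P4@[9:13]
pos 14 'b': at 5 ·f
pos 15 'd': at 6
pos 16 'c': at 1 ·f
pos 17 'b': at 5 ·f
pos 18 'd': at 6
pos 19 'd': at 7  emit P3@[18:19]
pos 20 'd': at 8  emit P3@[19:20]
pos 21 'b': at 9
pos 22 'b': at 10  emit P1@[17:22],P4@[18:22]
pos 23 'a': at 11 ·f
pos 24 'a': at 11 ·f
pos 25 'b': at 5 ·f
pos 26 'd': at 6
pos 27 'd': at 7  emit P3@[26:27]
pos 28 'd': at 8  emit P3@[27:28]
pos 29 'b': at 9
pos 30 'b': at 10  emit P1@[25:30],P4@[26:30]
pos 31 'd': at 6 ·f
pos 32 'd': at 7  emit P3@[31:32]
pos 33 'd': at 8  emit P3@[32:33]
pos 34 'b': at 9
pos 35 'b': at 10  emit P1@[30:35],P4@[31:35]
pos 36 'b': at 5 ·f
pos 37 'b': at 5 ·f
pos 38 'd': at 6
pos 39 'd': at 7  emit P3@[38:39]
pos 40 'd': at 8  emit P3@[39:40]
pos 41 'b': at 9
pos 42 'b': at 10  emit P1@[37:42],P4@[38:42]
pos 43 'b': at 5 ·f
pos 44 'a': at 11 ·f
pos 45 'c': at 12
pos 46 'a': at 13
pos 47 'd': at 14
pos 48 'a': at 15  emit P0@[45:48]
pos 49 'b': at 16  emit P2@[44:49]
pos 50 'd': at 6 ·f
pos 51 'd': at 7  emit P3@[50:51]
pos 52 'c': at 1 ·f
pos 53 'a': at 2
pos 54 'd': at 3
pos 55 'a': at 4  emit P0@[52:55]
pos 56 'd': at 17 ·f
pos 57 'a': at 11 ·f
pos 58 'c': at 12
pos 59 'a': at 13
pos 60 'd': at 14
pos 61 'a': at 15  emit P0@[58:61]
pos 62 'b': at 16  emit P2@[57:62]
pos 63 'c': at 1 ·f
pos 64 'd': at 17 ·f
pos 65 'd': at 18  emit P3@[64:65]
pos 66 'd': at 19  emit P3@[65:66]
pos 67 'b': at 20
pos 68 'b': at 21  emit P4@[64:68]
pos 69 'b': at 5 ·f
pos 70 'a': at 11 ·f
pos 71 'a': at 11 ·f
pos 72 'c': at 12
pos 73 'a': at 13

Result: [[4,3],[5,3],[7,1],[7,4],[10,3],[11,3],[13,1],[13,4],[19,3],[20,3],[22,1],[22,4],[27,3],[28,3],[30,1],[30,4],[32,3],[33,3],[35,1],[35,4],[39,3],[40,3],[42,1],[42,4],[48,0],[49,2],[51,3],[55,0],[61,0],[62,2],[65,3],[66,3],[68,4]]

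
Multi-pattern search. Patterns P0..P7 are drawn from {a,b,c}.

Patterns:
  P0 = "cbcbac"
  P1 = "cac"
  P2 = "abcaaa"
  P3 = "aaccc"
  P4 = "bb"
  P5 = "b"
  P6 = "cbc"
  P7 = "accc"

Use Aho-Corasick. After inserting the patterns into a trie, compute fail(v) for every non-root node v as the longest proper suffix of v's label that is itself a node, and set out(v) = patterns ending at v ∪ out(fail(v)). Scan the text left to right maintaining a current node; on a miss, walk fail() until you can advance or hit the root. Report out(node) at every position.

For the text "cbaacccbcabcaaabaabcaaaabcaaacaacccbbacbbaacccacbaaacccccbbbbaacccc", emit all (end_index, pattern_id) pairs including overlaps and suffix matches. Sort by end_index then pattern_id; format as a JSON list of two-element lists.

Build:
Trie nodes:
  n0 'ε': a→9 b→19 c→1
  n1 'c': a→7 b→2
  n2 'cb': c→3
  n3 'cbc': b→4  [P6 ends]
  n4 'cbcb': a→5
  n5 'cbcba': c→6
  n6 'cbcbac': ·  [P0 ends]
  n7 'ca': c→8
  n8 'cac': ·  [P1 ends]
  n9 'a': a→15 b→10 c→21
  n10 'ab': c→11
  n11 'abc': a→12
  n12 'abca': a→13
  n13 'abcaa': a→14
  n14 'abcaaa': ·  [P2 ends]
  n15 'aa': c→16
  n16 'aac': c→17
  n17 'aacc': c→18
  n18 'aaccc': ·  [P3 ends]
  n19 'b': b→20  [P5 ends]
  n20 'bb': ·  [P4 ends]
  n21 'ac': c→22
  n22 'acc': c→23
  n23 'accc': ·  [P7 ends]

BFS fail/out derivation:
  n1('c'): parent n0 fail=0; on 'c' 0 → fail=0;  out ∅∪∅=∅
  n9('a'): parent n0 fail=0; on 'a' 0 → fail=0;  out ∅∪∅=∅
  n19('b'): parent n0 fail=0; on 'b' 0 → fail=0;  out {5}∪∅={5}
  n2('cb'): parent n1 fail=0; on 'b' 0 → fail=19;  out ∅∪{5}={5}
  n7('ca'): parent n1 fail=0; on 'a' 0 → fail=9;  out ∅∪∅=∅
  n10('ab'): parent n9 fail=0; on 'b' 0 → fail=19;  out ∅∪{5}={5}
  n15('aa'): parent n9 fail=0; on 'a' 0 → fail=9;  out ∅∪∅=∅
  n20('bb'): parent n19 fail=0; on 'b' 0 → fail=19;  out {4}∪{5}={4,5}
  n21('ac'): parent n9 fail=0; on 'c' 0 → fail=1;  out ∅∪∅=∅
  n3('cbc'): parent n2 fail=19; on 'c' 19→0 → fail=1;  out {6}∪∅={6}
  n8('cac'): parent n7 fail=9; on 'c' 9 → fail=21;  out {1}∪∅={1}
  n11('abc'): parent n10 fail=19; on 'c' 19→0 → fail=1;  out ∅∪∅=∅
  n16('aac'): parent n15 fail=9; on 'c' 9 → fail=21;  out ∅∪∅=∅
  n22('acc'): parent n21 fail=1; on 'c' 1→0 → fail=1;  out ∅∪∅=∅
  n4('cbcb'): parent n3 fail=1; on 'b' 1 → fail=2;  out ∅∪{5}={5}
  n12('abca'): parent n11 fail=1; on 'a' 1 → fail=7;  out ∅∪∅=∅
  n17('aacc'): parent n16 fail=21; on 'c' 21 → fail=22;  out ∅∪∅=∅
  n23('accc'): parent n22 fail=1; on 'c' 1→0 → fail=1;  out {7}∪∅={7}
  n5('cbcba'): parent n4 fail=2; on 'a' 2→19→0 → fail=9;  out ∅∪∅=∅
  n13('abcaa'): parent n12 fail=7; on 'a' 7→9 → fail=15;  out ∅∪∅=∅
  n18('aaccc'): parent n17 fail=22; on 'c' 22 → fail=23;  out {3}∪{7}={3,7}
  n6('cbcbac'): parent n5 fail=9; on 'c' 9 → fail=21;  out {0}∪∅={0}
  n14('abcaaa'): parent n13 fail=15; on 'a' 15→9 → fail=15;  out {2}∪∅={2}

Run:
i=0 'c': node 0→1
i=1 'b': node 1→2  ** P5@[1:1]
i=2 'a': node 2→9 (fail-walked)
i=3 'a': node 9→15
i=4 'c': node 15→16
i=5 'c': node 16→17
i=6 'c': node 17→18  ** P3@[2:6],P7@[3:6]
i=7 'b': node 18→2 (fail-walked)  ** P5@[7:7]
i=8 'c': node 2→3  ** P6@[6:8]
i=9 'a': node 3→7 (fail-walked)
i=10 'b': node 7→10 (fail-walked)  ** P5@[10:10]
i=11 'c': node 10→11
i=12 'a': node 11→12
i=13 'a': node 12→13
i=14 'a': node 13→14  ** P2@[9:14]
i=15 'b': node 14→10 (fail-walked)  ** P5@[15:15]
i=16 'a': node 10→9 (fail-walked)
i=17 'a': node 9→15
i=18 'b': node 15→10 (fail-walked)  ** P5@[18:18]
i=19 'c': node 10→11
i=20 'a': node 11→12
i=21 'a': node 12→13
i=22 'a': node 13→14  ** P2@[17:22]
i=23 'a': node 14→15 (fail-walked)
i=24 'b': node 15→10 (fail-walked)  ** P5@[24:24]
i=25 'c': node 10→11
i=26 'a': node 11→12
i=27 'a': node 12→13
i=28 'a': node 13→14  ** P2@[23:28]
i=29 'c': node 14→16 (fail-walked)
i=30 'a': node 16→7 (fail-walked)
i=31 'a': node 7→15 (fail-walked)
i=32 'c': node 15→16
i=33 'c': node 16→17
i=34 'c': node 17→18  ** P3@[30:34],P7@[31:34]
i=35 'b': node 18→2 (fail-walked)  ** P5@[35:35]
i=36 'b': node 2→20 (fail-walked)  ** P4@[35:36],P5@[36:36]
i=37 'a': node 20→9 (fail-walked)
i=38 'c': node 9→21
i=39 'b': node 21→2 (fail-walked)  ** P5@[39:39]
i=40 'b': node 2→20 (fail-walked)  ** P4@[39:40],P5@[40:40]
i=41 'a': node 20→9 (fail-walked)
i=42 'a': node 9→15
i=43 'c': node 15→16
i=44 'c': node 16→17
i=45 'c': node 17→18  ** P3@[41:45],P7@[42:45]
i=46 'a': node 18→7 (fail-walked)
i=47 'c': node 7→8  ** P1@[45:47]
i=48 'b': node 8→2 (fail-walked)  ** P5@[48:48]
i=49 'a': node 2→9 (fail-walked)
i=50 'a': node 9→15
i=51 'a': node 15→15 (fail-walked)
i=52 'c': node 15→16
i=53 'c': node 16→17
i=54 'c': node 17→18  ** P3@[50:54],P7@[51:54]
i=55 'c': node 18→1 (fail-walked)
i=56 'c': node 1→1 (fail-walked)
i=57 'b': node 1→2  ** P5@[57:57]
i=58 'b': node 2→20 (fail-walked)  ** P4@[57:58],P5@[58:58]
i=59 'b': node 20→20 (fail-walked)  ** P4@[58:59],P5@[59:59]
i=60 'b': node 20→20 (fail-walked)  ** P4@[59:60],P5@[60:60]
i=61 'a': node 20→9 (fail-walked)
i=62 'a': node 9→15
i=63 'c': node 15→16
i=64 'c': node 16→17
i=65 'c': node 17→18  ** P3@[61:65],P7@[62:65]
i=66 'c': node 18→1 (fail-walked)

Result: [[1,5],[6,3],[6,7],[7,5],[8,6],[10,5],[14,2],[15,5],[18,5],[22,2],[24,5],[28,2],[34,3],[34,7],[35,5],[36,4],[36,5],[39,5],[40,4],[40,5],[45,3],[45,7],[47,1],[48,5],[54,3],[54,7],[57,5],[58,4],[58,5],[59,4],[59,5],[60,4],[60,5],[65,3],[65,7]]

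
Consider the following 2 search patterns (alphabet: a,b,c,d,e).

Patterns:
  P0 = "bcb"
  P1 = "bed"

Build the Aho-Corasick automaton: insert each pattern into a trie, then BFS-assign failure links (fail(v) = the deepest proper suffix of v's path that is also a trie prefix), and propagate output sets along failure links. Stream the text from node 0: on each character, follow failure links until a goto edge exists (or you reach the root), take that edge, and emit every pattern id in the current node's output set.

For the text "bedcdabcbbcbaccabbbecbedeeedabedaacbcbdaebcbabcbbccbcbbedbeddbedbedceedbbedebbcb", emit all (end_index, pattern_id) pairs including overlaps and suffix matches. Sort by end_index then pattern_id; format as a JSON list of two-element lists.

Build:
Trie nodes:
  0='ε' goto b→1
  1='b' goto c→2 e→4
  2='bc' goto b→3
  3='bcb' goto ·  [P0 ends]
  4='be' goto d→5
  5='bed' goto ·  [P1 ends]

BFS fail/out derivation:
  fail(1) 'b': from fail(0)=0 chase 'b': 0 ⇒ 0;  out=∅∪out(0)=∅
  fail(2) 'bc': from fail(1)=0 chase 'c': 0 ⇒ 0;  out=∅∪out(0)=∅
  fail(4) 'be': from fail(1)=0 chase 'e': 0 ⇒ 0;  out=∅∪out(0)=∅
  fail(3) 'bcb': from fail(2)=0 chase 'b': 0 ⇒ 1;  out={0}∪out(1)={0}
  fail(5) 'bed': from fail(4)=0 chase 'd': 0 ⇒ 0;  out={1}∪out(0)={1}

Run:
[0] read 'b'  n0⇒n1
[1] read 'e'  n1⇒n4
[2] read 'd'  n4⇒n5  ** P1@[0:2]
[3] read 'c'  n5⇒n0 (fail-walked)
[4] read 'd'  n0⇒n0
[5] read 'a'  n0⇒n0
[6] read 'b'  n0⇒n1
[7] read 'c'  n1⇒n2
[8] read 'b'  n2⇒n3  ** P0@[6:8]
[9] read 'b'  n3⇒n1 (fail-walked)
[10] read 'c'  n1⇒n2
[11] read 'b'  n2⇒n3  ** P0@[9:11]
[12] read 'a'  n3⇒n0 (fail-walked)
[13] read 'c'  n0⇒n0
[14] read 'c'  n0⇒n0
[15] read 'a'  n0⇒n0
[16] read 'b'  n0⇒n1
[17] read 'b'  n1⇒n1 (fail-walked)
[18] read 'b'  n1⇒n1 (fail-walked)
[19] read 'e'  n1⇒n4
[20] read 'c'  n4⇒n0 (fail-walked)
[21] read 'b'  n0⇒n1
[22] read 'e'  n1⇒n4
[23] read 'd'  n4⇒n5  ** P1@[21:23]
[24] read 'e'  n5⇒n0 (fail-walked)
[25] read 'e'  n0⇒n0
[26] read 'e'  n0⇒n0
[27] read 'd'  n0⇒n0
[28] read 'a'  n0⇒n0
[29] read 'b'  n0⇒n1
[30] read 'e'  n1⇒n4
[31] read 'd'  n4⇒n5  ** P1@[29:31]
[32] read 'a'  n5⇒n0 (fail-walked)
[33] read 'a'  n0⇒n0
[34] read 'c'  n0⇒n0
[35] read 'b'  n0⇒n1
[36] read 'c'  n1⇒n2
[37] read 'b'  n2⇒n3  ** P0@[35:37]
[38] read 'd'  n3⇒n0 (fail-walked)
[39] read 'a'  n0⇒n0
[40] read 'e'  n0⇒n0
[41] read 'b'  n0⇒n1
[42] read 'c'  n1⇒n2
[43] read 'b'  n2⇒n3  ** P0@[41:43]
[44] read 'a'  n3⇒n0 (fail-walked)
[45] read 'b'  n0⇒n1
[46] read 'c'  n1⇒n2
[47] read 'b'  n2⇒n3  ** P0@[45:47]
[48] read 'b'  n3⇒n1 (fail-walked)
[49] read 'c'  n1⇒n2
[50] read 'c'  n2⇒n0 (fail-walked)
[51] read 'b'  n0⇒n1
[52] read 'c'  n1⇒n2
[53] read 'b'  n2⇒n3  ** P0@[51:53]
[54] read 'b'  n3⇒n1 (fail-walked)
[55] read 'e'  n1⇒n4
[56] read 'd'  n4⇒n5  ** P1@[54:56]
[57] read 'b'  n5⇒n1 (fail-walked)
[58] read 'e'  n1⇒n4
[59] read 'd'  n4⇒n5  ** P1@[57:59]
[60] read 'd'  n5⇒n0 (fail-walked)
[61] read 'b'  n0⇒n1
[62] read 'e'  n1⇒n4
[63] read 'd'  n4⇒n5  ** P1@[61:63]
[64] read 'b'  n5⇒n1 (fail-walked)
[65] read 'e'  n1⇒n4
[66] read 'd'  n4⇒n5  ** P1@[64:66]
[67] read 'c'  n5⇒n0 (fail-walked)
[68] read 'e'  n0⇒n0
[69] read 'e'  n0⇒n0
[70] read 'd'  n0⇒n0
[71] read 'b'  n0⇒n1
[72] read 'b'  n1⇒n1 (fail-walked)
[73] read 'e'  n1⇒n4
[74] read 'd'  n4⇒n5  ** P1@[72:74]
[75] read 'e'  n5⇒n0 (fail-walked)
[76] read 'b'  n0⇒n1
[77] read 'b'  n1⇒n1 (fail-walked)
[78] read 'c'  n1⇒n2
[79] read 'b'  n2⇒n3  ** P0@[77:79]

All matches (sorted): [[2,1],[8,0],[11,0],[23,1],[31,1],[37,0],[43,0],[47,0],[53,0],[56,1],[59,1],[63,1],[66,1],[74,1],[79,0]]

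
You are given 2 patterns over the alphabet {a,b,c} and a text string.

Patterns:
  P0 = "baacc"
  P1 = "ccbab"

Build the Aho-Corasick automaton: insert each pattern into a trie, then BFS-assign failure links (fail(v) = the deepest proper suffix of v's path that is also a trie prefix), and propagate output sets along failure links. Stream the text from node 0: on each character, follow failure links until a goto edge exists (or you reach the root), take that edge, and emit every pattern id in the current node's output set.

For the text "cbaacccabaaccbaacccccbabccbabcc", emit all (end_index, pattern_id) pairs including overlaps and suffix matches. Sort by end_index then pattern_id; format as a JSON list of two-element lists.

Construct AC machine:
Trie (insert patterns):
  n0 'ε': b→1 c→6
  n1 'b': a→2
  n2 'ba': a→3
  n3 'baa': c→4
  n4 'baac': c→5
  n5 'baacc': ·  ←P0
  n6 'c': c→7
  n7 'cc': b→8
  n8 'ccb': a→9
  n9 'ccba': b→10
  n10 'ccbab': ·  ←P1

BFS fail/out derivation:
  fail(1) 'b': from fail(0)=0 chase 'b': 0 ⇒ 0;  out=∅∪out(0)=∅
  fail(6) 'c': from fail(0)=0 chase 'c': 0 ⇒ 0;  out=∅∪out(0)=∅
  fail(2) 'ba': from fail(1)=0 chase 'a': 0 ⇒ 0;  out=∅∪out(0)=∅
  fail(7) 'cc': from fail(6)=0 chase 'c': 0 ⇒ 6;  out=∅∪out(6)=∅
  fail(3) 'baa': from fail(2)=0 chase 'a': 0 ⇒ 0;  out=∅∪out(0)=∅
  fail(8) 'ccb': from fail(7)=6 chase 'b': 6→0 ⇒ 1;  out=∅∪out(1)=∅
  fail(4) 'baac': from fail(3)=0 chase 'c': 0 ⇒ 6;  out=∅∪out(6)=∅
  fail(9) 'ccba': from fail(8)=1 chase 'a': 1 ⇒ 2;  out=∅∪out(2)=∅
  fail(5) 'baacc': from fail(4)=6 chase 'c': 6 ⇒ 7;  out={0}∪out(7)={0}
  fail(10) 'ccbab': from fail(9)=2 chase 'b': 2→0 ⇒ 1;  out={1}∪out(1)={1}

Text stream:
i=0 'c': node 0→6
i=1 'b': node 6→1 (fail-walked)
i=2 'a': node 1→2
i=3 'a': node 2→3
i=4 'c': node 3→4
i=5 'c': node 4→5  → match P0@[1:5]
i=6 'c': node 5→7 (fail-walked)
i=7 'a': node 7→0 (fail-walked)
i=8 'b': node 0→1
i=9 'a': node 1→2
i=10 'a': node 2→3
i=11 'c': node 3→4
i=12 'c': node 4→5  → match P0@[8:12]
i=13 'b': node 5→8 (fail-walked)
i=14 'a': node 8→9
i=15 'a': node 9→3 (fail-walked)
i=16 'c': node 3→4
i=17 'c': node 4→5  → match P0@[13:17]
i=18 'c': node 5→7 (fail-walked)
i=19 'c': node 7→7 (fail-walked)
i=20 'c': node 7→7 (fail-walked)
i=21 'b': node 7→8
i=22 'a': node 8→9
i=23 'b': node 9→10  → match P1@[19:23]
i=24 'c': node 10→6 (fail-walked)
i=25 'c': node 6→7
i=26 'b': node 7→8
i=27 'a': node 8→9
i=28 'b': node 9→10  → match P1@[24:28]
i=29 'c': node 10→6 (fail-walked)
i=30 'c': node 6→7

Matches: [[5,0],[12,0],[17,0],[23,1],[28,1]]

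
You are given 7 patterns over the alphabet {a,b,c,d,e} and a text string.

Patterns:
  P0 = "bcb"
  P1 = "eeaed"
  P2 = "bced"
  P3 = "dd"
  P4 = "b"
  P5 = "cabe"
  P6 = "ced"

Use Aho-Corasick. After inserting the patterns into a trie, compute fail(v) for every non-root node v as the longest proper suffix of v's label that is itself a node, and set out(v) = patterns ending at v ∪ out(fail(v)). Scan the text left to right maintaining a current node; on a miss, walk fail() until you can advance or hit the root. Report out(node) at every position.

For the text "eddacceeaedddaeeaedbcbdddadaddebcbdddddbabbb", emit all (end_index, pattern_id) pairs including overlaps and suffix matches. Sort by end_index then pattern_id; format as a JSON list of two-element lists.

Construct AC machine:
Trie nodes:
  n0 'ε': b→1 c→13 d→11 e→4
  n1 'b': c→2  ←P4
  n2 'bc': b→3 e→9
  n3 'bcb': ·  ←P0
  n4 'e': e→5
  n5 'ee': a→6
  n6 'eea': e→7
  n7 'eeae': d→8
  n8 'eeaed': ·  ←P1
  n9 'bce': d→10
  n10 'bced': ·  ←P2
  n11 'd': d→12
  n12 'dd': ·  ←P3
  n13 'c': a→14 e→17
  n14 'ca': b→15
  n15 'cab': e→16
  n16 'cabe': ·  ←P5
  n17 'ce': d→18
  n18 'ced': ·  ←P6

Failure links (BFS by depth):
  n1('b'): parent n0 fail=0; on 'b' 0 → fail=0;  out {4}∪∅={4}
  n4('e'): parent n0 fail=0; on 'e' 0 → fail=0;  out ∅∪∅=∅
  n11('d'): parent n0 fail=0; on 'd' 0 → fail=0;  out ∅∪∅=∅
  n13('c'): parent n0 fail=0; on 'c' 0 → fail=0;  out ∅∪∅=∅
  n2('bc'): parent n1 fail=0; on 'c' 0 → fail=13;  out ∅∪∅=∅
  n5('ee'): parent n4 fail=0; on 'e' 0 → fail=4;  out ∅∪∅=∅
  n12('dd'): parent n11 fail=0; on 'd' 0 → fail=11;  out {3}∪∅={3}
  n14('ca'): parent n13 fail=0; on 'a' 0 → fail=0;  out ∅∪∅=∅
  n17('ce'): parent n13 fail=0; on 'e' 0 → fail=4;  out ∅∪∅=∅
  n3('bcb'): parent n2 fail=13; on 'b' 13→0 → fail=1;  out {0}∪{4}={0,4}
  n6('eea'): parent n5 fail=4; on 'a' 4→0 → fail=0;  out ∅∪∅=∅
  n9('bce'): parent n2 fail=13; on 'e' 13 → fail=17;  out ∅∪∅=∅
  n15('cab'): parent n14 fail=0; on 'b' 0 → fail=1;  out ∅∪{4}={4}
  n18('ced'): parent n17 fail=4; on 'd' 4→0 → fail=11;  out {6}∪∅={6}
  n7('eeae'): parent n6 fail=0; on 'e' 0 → fail=4;  out ∅∪∅=∅
  n10('bced'): parent n9 fail=17; on 'd' 17 → fail=18;  out {2}∪{6}={2,6}
  n16('cabe'): parent n15 fail=1; on 'e' 1→0 → fail=4;  out {5}∪∅={5}
  n8('eeaed'): parent n7 fail=4; on 'd' 4→0 → fail=11;  out {1}∪∅={1}

Scan:
pos 0 'e': at 4
pos 1 'd': at 11 (via fail)
pos 2 'd': at 12  ** P3@[1:2]
pos 3 'a': at 0 (via fail)
pos 4 'c': at 13
pos 5 'c': at 13 (via fail)
pos 6 'e': at 17
pos 7 'e': at 5 (via fail)
pos 8 'a': at 6
pos 9 'e': at 7
pos 10 'd': at 8  ** P1@[6:10]
pos 11 'd': at 12 (via fail)  ** P3@[10:11]
pos 12 'd': at 12 (via fail)  ** P3@[11:12]
pos 13 'a': at 0 (via fail)
pos 14 'e': at 4
pos 15 'e': at 5
pos 16 'a': at 6
pos 17 'e': at 7
pos 18 'd': at 8  ** P1@[14:18]
pos 19 'b': at 1 (via fail)  ** P4@[19:19]
pos 20 'c': at 2
pos 21 'b': at 3  ** P0@[19:21],P4@[21:21]
pos 22 'd': at 11 (via fail)
pos 23 'd': at 12  ** P3@[22:23]
pos 24 'd': at 12 (via fail)  ** P3@[23:24]
pos 25 'a': at 0 (via fail)
pos 26 'd': at 11
pos 27 'a': at 0 (via fail)
pos 28 'd': at 11
pos 29 'd': at 12  ** P3@[28:29]
pos 30 'e': at 4 (via fail)
pos 31 'b': at 1 (via fail)  ** P4@[31:31]
pos 32 'c': at 2
pos 33 'b': at 3  ** P0@[31:33],P4@[33:33]
pos 34 'd': at 11 (via fail)
pos 35 'd': at 12  ** P3@[34:35]
pos 36 'd': at 12 (via fail)  ** P3@[35:36]
pos 37 'd': at 12 (via fail)  ** P3@[36:37]
pos 38 'd': at 12 (via fail)  ** P3@[37:38]
pos 39 'b': at 1 (via fail)  ** P4@[39:39]
pos 40 'a': at 0 (via fail)
pos 41 'b': at 1  ** P4@[41:41]
pos 42 'b': at 1 (via fail)  ** P4@[42:42]
pos 43 'b': at 1 (via fail)  ** P4@[43:43]

Result: [[2,3],[10,1],[11,3],[12,3],[18,1],[19,4],[21,0],[21,4],[23,3],[24,3],[29,3],[31,4],[33,0],[33,4],[35,3],[36,3],[37,3],[38,3],[39,4],[41,4],[42,4],[43,4]]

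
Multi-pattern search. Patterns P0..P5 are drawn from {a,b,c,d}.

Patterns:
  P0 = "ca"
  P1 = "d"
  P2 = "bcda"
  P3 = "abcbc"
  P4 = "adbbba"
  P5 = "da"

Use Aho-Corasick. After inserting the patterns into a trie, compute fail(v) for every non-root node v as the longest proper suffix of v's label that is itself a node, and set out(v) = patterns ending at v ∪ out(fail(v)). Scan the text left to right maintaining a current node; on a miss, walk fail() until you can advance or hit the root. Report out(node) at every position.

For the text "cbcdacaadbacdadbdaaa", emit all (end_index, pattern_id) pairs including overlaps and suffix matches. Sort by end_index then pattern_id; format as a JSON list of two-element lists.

Build automaton:
Trie (insert patterns):
  0='ε' goto a→8 b→4 c→1 d→3
  1='c' goto a→2
  2='ca' goto ·  ←P0
  3='d' goto a→18  ←P1
  4='b' goto c→5
  5='bc' goto d→6
  6='bcd' goto a→7
  7='bcda' goto ·  ←P2
  8='a' goto b→9 d→13
  9='ab' goto c→10
  10='abc' goto b→11
  11='abcb' goto c→12
  12='abcbc' goto ·  ←P3
  13='ad' goto b→14
  14='adb' goto b→15
  15='adbb' goto b→16
  16='adbbb' goto a→17
  17='adbbba' goto ·  ←P4
  18='da' goto ·  ←P5

BFS fail/out derivation:
  n1('c'): parent n0 fail=0; on 'c' 0 → fail=0;  out ∅∪∅=∅
  n3('d'): parent n0 fail=0; on 'd' 0 → fail=0;  out {1}∪∅={1}
  n4('b'): parent n0 fail=0; on 'b' 0 → fail=0;  out ∅∪∅=∅
  n8('a'): parent n0 fail=0; on 'a' 0 → fail=0;  out ∅∪∅=∅
  n2('ca'): parent n1 fail=0; on 'a' 0 → fail=8;  out {0}∪∅={0}
  n5('bc'): parent n4 fail=0; on 'c' 0 → fail=1;  out ∅∪∅=∅
  n9('ab'): parent n8 fail=0; on 'b' 0 → fail=4;  out ∅∪∅=∅
  n13('ad'): parent n8 fail=0; on 'd' 0 → fail=3;  out ∅∪{1}={1}
  n18('da'): parent n3 fail=0; on 'a' 0 → fail=8;  out {5}∪∅={5}
  n6('bcd'): parent n5 fail=1; on 'd' 1→0 → fail=3;  out ∅∪{1}={1}
  n10('abc'): parent n9 fail=4; on 'c' 4 → fail=5;  out ∅∪∅=∅
  n14('adb'): parent n13 fail=3; on 'b' 3→0 → fail=4;  out ∅∪∅=∅
  n7('bcda'): parent n6 fail=3; on 'a' 3 → fail=18;  out {2}∪{5}={2,5}
  n11('abcb'): parent n10 fail=5; on 'b' 5→1→0 → fail=4;  out ∅∪∅=∅
  n15('adbb'): parent n14 fail=4; on 'b' 4→0 → fail=4;  out ∅∪∅=∅
  n12('abcbc'): parent n11 fail=4; on 'c' 4 → fail=5;  out {3}∪∅={3}
  n16('adbbb'): parent n15 fail=4; on 'b' 4→0 → fail=4;  out ∅∪∅=∅
  n17('adbbba'): parent n16 fail=4; on 'a' 4→0 → fail=8;  out {4}∪∅={4}

Run:
[0] read 'c'  n0⇒n1
[1] read 'b'  n1⇒n4 (via fail)
[2] read 'c'  n4⇒n5
[3] read 'd'  n5⇒n6  emit P1@[3:3]
[4] read 'a'  n6⇒n7  emit P2@[1:4],P5@[3:4]
[5] read 'c'  n7⇒n1 (via fail)
[6] read 'a'  n1⇒n2  emit P0@[5:6]
[7] read 'a'  n2⇒n8 (via fail)
[8] read 'd'  n8⇒n13  emit P1@[8:8]
[9] read 'b'  n13⇒n14
[10] read 'a'  n14⇒n8 (via fail)
[11] read 'c'  n8⇒n1 (via fail)
[12] read 'd'  n1⇒n3 (via fail)  emit P1@[12:12]
[13] read 'a'  n3⇒n18  emit P5@[12:13]
[14] read 'd'  n18⇒n13 (via fail)  emit P1@[14:14]
[15] read 'b'  n13⇒n14
[16] read 'd'  n14⇒n3 (via fail)  emit P1@[16:16]
[17] read 'a'  n3⇒n18  emit P5@[16:17]
[18] read 'a'  n18⇒n8 (via fail)
[19] read 'a'  n8⇒n8 (via fail)

Result: [[3,1],[4,2],[4,5],[6,0],[8,1],[12,1],[13,5],[14,1],[16,1],[17,5]]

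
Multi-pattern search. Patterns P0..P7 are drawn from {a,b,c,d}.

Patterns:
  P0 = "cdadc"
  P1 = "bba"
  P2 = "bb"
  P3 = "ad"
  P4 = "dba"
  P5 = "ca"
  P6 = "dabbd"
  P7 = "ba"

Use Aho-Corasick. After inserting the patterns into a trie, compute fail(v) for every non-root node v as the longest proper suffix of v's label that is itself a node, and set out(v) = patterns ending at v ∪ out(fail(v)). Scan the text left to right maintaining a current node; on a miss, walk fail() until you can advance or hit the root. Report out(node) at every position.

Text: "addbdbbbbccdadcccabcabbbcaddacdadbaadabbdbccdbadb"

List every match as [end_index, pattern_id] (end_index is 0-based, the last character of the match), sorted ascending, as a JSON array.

Build:
Trie (insert patterns):
  0='ε' goto a→9 b→6 c→1 d→11
  1='c' goto a→14 d→2
  2='cd' goto a→3
  3='cda' goto d→4
  4='cdad' goto c→5
  5='cdadc' goto ·  ←P0
  6='b' goto a→19 b→7
  7='bb' goto a→8  ←P2
  8='bba' goto ·  ←P1
  9='a' goto d→10
  10='ad' goto ·  ←P3
  11='d' goto a→15 b→12
  12='db' goto a→13
  13='dba' goto ·  ←P4
  14='ca' goto ·  ←P5
  15='da' goto b→16
  16='dab' goto b→17
  17='dabb' goto d→18
  18='dabbd' goto ·  ←P6
  19='ba' goto ·  ←P7

BFS fail/out derivation:
  fail(1) 'c': from fail(0)=0 chase 'c': 0 ⇒ 0;  out=∅∪out(0)=∅
  fail(6) 'b': from fail(0)=0 chase 'b': 0 ⇒ 0;  out=∅∪out(0)=∅
  fail(9) 'a': from fail(0)=0 chase 'a': 0 ⇒ 0;  out=∅∪out(0)=∅
  fail(11) 'd': from fail(0)=0 chase 'd': 0 ⇒ 0;  out=∅∪out(0)=∅
  fail(2) 'cd': from fail(1)=0 chase 'd': 0 ⇒ 11;  out=∅∪out(11)=∅
  fail(7) 'bb': from fail(6)=0 chase 'b': 0 ⇒ 6;  out={2}∪out(6)={2}
  fail(10) 'ad': from fail(9)=0 chase 'd': 0 ⇒ 11;  out={3}∪out(11)={3}
  fail(12) 'db': from fail(11)=0 chase 'b': 0 ⇒ 6;  out=∅∪out(6)=∅
  fail(14) 'ca': from fail(1)=0 chase 'a': 0 ⇒ 9;  out={5}∪out(9)={5}
  fail(15) 'da': from fail(11)=0 chase 'a': 0 ⇒ 9;  out=∅∪out(9)=∅
  fail(19) 'ba': from fail(6)=0 chase 'a': 0 ⇒ 9;  out={7}∪out(9)={7}
  fail(3) 'cda': from fail(2)=11 chase 'a': 11 ⇒ 15;  out=∅∪out(15)=∅
  fail(8) 'bba': from fail(7)=6 chase 'a': 6 ⇒ 19;  out={1}∪out(19)={1,7}
  fail(13) 'dba': from fail(12)=6 chase 'a': 6 ⇒ 19;  out={4}∪out(19)={4,7}
  fail(16) 'dab': from fail(15)=9 chase 'b': 9→0 ⇒ 6;  out=∅∪out(6)=∅
  fail(4) 'cdad': from fail(3)=15 chase 'd': 15→9 ⇒ 10;  out=∅∪out(10)={3}
  fail(17) 'dabb': from fail(16)=6 chase 'b': 6 ⇒ 7;  out=∅∪out(7)={2}
  fail(5) 'cdadc': from fail(4)=10 chase 'c': 10→11→0 ⇒ 1;  out={0}∪out(1)={0}
  fail(18) 'dabbd': from fail(17)=7 chase 'd': 7→6→0 ⇒ 11;  out={6}∪out(11)={6}

Run:
[0] read 'a'  n0⇒n9
[1] read 'd'  n9⇒n10  ** P3@[0:1]
[2] read 'd'  n10⇒n11 (fail-walked)
[3] read 'b'  n11⇒n12
[4] read 'd'  n12⇒n11 (fail-walked)
[5] read 'b'  n11⇒n12
[6] read 'b'  n12⇒n7 (fail-walked)  ** P2@[5:6]
[7] read 'b'  n7⇒n7 (fail-walked)  ** P2@[6:7]
[8] read 'b'  n7⇒n7 (fail-walked)  ** P2@[7:8]
[9] read 'c'  n7⇒n1 (fail-walked)
[10] read 'c'  n1⇒n1 (fail-walked)
[11] read 'd'  n1⇒n2
[12] read 'a'  n2⇒n3
[13] read 'd'  n3⇒n4  ** P3@[12:13]
[14] read 'c'  n4⇒n5  ** P0@[10:14]
[15] read 'c'  n5⇒n1 (fail-walked)
[16] read 'c'  n1⇒n1 (fail-walked)
[17] read 'a'  n1⇒n14  ** P5@[16:17]
[18] read 'b'  n14⇒n6 (fail-walked)
[19] read 'c'  n6⇒n1 (fail-walked)
[20] read 'a'  n1⇒n14  ** P5@[19:20]
[21] read 'b'  n14⇒n6 (fail-walked)
[22] read 'b'  n6⇒n7  ** P2@[21:22]
[23] read 'b'  n7⇒n7 (fail-walked)  ** P2@[22:23]
[24] read 'c'  n7⇒n1 (fail-walked)
[25] read 'a'  n1⇒n14  ** P5@[24:25]
[26] read 'd'  n14⇒n10 (fail-walked)  ** P3@[25:26]
[27] read 'd'  n10⇒n11 (fail-walked)
[28] read 'a'  n11⇒n15
[29] read 'c'  n15⇒n1 (fail-walked)
[30] read 'd'  n1⇒n2
[31] read 'a'  n2⇒n3
[32] read 'd'  n3⇒n4  ** P3@[31:32]
[33] read 'b'  n4⇒n12 (fail-walked)
[34] read 'a'  n12⇒n13  ** P4@[32:34],P7@[33:34]
[35] read 'a'  n13⇒n9 (fail-walked)
[36] read 'd'  n9⇒n10  ** P3@[35:36]
[37] read 'a'  n10⇒n15 (fail-walked)
[38] read 'b'  n15⇒n16
[39] read 'b'  n16⇒n17  ** P2@[38:39]
[40] read 'd'  n17⇒n18  ** P6@[36:40]
[41] read 'b'  n18⇒n12 (fail-walked)
[42] read 'c'  n12⇒n1 (fail-walked)
[43] read 'c'  n1⇒n1 (fail-walked)
[44] read 'd'  n1⇒n2
[45] read 'b'  n2⇒n12 (fail-walked)
[46] read 'a'  n12⇒n13  ** P4@[44:46],P7@[45:46]
[47] read 'd'  n13⇒n10 (fail-walked)  ** P3@[46:47]
[48] read 'b'  n10⇒n12 (fail-walked)

Matches: [[1,3],[6,2],[7,2],[8,2],[13,3],[14,0],[17,5],[20,5],[22,2],[23,2],[25,5],[26,3],[32,3],[34,4],[34,7],[36,3],[39,2],[40,6],[46,4],[46,7],[47,3]]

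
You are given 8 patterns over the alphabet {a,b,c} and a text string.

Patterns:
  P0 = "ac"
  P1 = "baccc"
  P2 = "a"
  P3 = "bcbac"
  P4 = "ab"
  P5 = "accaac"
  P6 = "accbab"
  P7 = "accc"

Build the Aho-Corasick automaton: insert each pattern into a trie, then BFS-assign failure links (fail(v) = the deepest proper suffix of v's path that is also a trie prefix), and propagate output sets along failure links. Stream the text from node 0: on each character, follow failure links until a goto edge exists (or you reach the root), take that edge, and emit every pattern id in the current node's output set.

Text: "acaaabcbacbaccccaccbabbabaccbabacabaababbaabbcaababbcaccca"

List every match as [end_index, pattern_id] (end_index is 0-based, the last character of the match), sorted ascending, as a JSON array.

Construct AC machine:
Trie nodes:
  n0 'ε': a→1 b→3
  n1 'a': b→12 c→2  [P2 ends]
  n2 'ac': c→13  [P0 ends]
  n3 'b': a→4 c→8
  n4 'ba': c→5
  n5 'bac': c→6
  n6 'bacc': c→7
  n7 'baccc': ·  [P1 ends]
  n8 'bc': b→9
  n9 'bcb': a→10
  n10 'bcba': c→11
  n11 'bcbac': ·  [P3 ends]
  n12 'ab': ·  [P4 ends]
  n13 'acc': a→14 b→17 c→20
  n14 'acca': a→15
  n15 'accaa': c→16
  n16 'accaac': ·  [P5 ends]
  n17 'accb': a→18
  n18 'accba': b→19
  n19 'accbab': ·  [P6 ends]
  n20 'accc': ·  [P7 ends]

Failure links (BFS by depth):
  n1('a'): parent n0 fail=0; on 'a' 0 → fail=0;  out {2}∪∅={2}
  n3('b'): parent n0 fail=0; on 'b' 0 → fail=0;  out ∅∪∅=∅
  n2('ac'): parent n1 fail=0; on 'c' 0 → fail=0;  out {0}∪∅={0}
  n4('ba'): parent n3 fail=0; on 'a' 0 → fail=1;  out ∅∪{2}={2}
  n8('bc'): parent n3 fail=0; on 'c' 0 → fail=0;  out ∅∪∅=∅
  n12('ab'): parent n1 fail=0; on 'b' 0 → fail=3;  out {4}∪∅={4}
  n5('bac'): parent n4 fail=1; on 'c' 1 → fail=2;  out ∅∪{0}={0}
  n9('bcb'): parent n8 fail=0; on 'b' 0 → fail=3;  out ∅∪∅=∅
  n13('acc'): parent n2 fail=0; on 'c' 0 → fail=0;  out ∅∪∅=∅
  n6('bacc'): parent n5 fail=2; on 'c' 2 → fail=13;  out ∅∪∅=∅
  n10('bcba'): parent n9 fail=3; on 'a' 3 → fail=4;  out ∅∪{2}={2}
  n14('acca'): parent n13 fail=0; on 'a' 0 → fail=1;  out ∅∪{2}={2}
  n17('accb'): parent n13 fail=0; on 'b' 0 → fail=3;  out ∅∪∅=∅
  n20('accc'): parent n13 fail=0; on 'c' 0 → fail=0;  out {7}∪∅={7}
  n7('baccc'): parent n6 fail=13; on 'c' 13 → fail=20;  out {1}∪{7}={1,7}
  n11('bcbac'): parent n10 fail=4; on 'c' 4 → fail=5;  out {3}∪{0}={0,3}
  n15('accaa'): parent n14 fail=1; on 'a' 1→0 → fail=1;  out ∅∪{2}={2}
  n18('accba'): parent n17 fail=3; on 'a' 3 → fail=4;  out ∅∪{2}={2}
  n16('accaac'): parent n15 fail=1; on 'c' 1 → fail=2;  out {5}∪{0}={0,5}
  n19('accbab'): parent n18 fail=4; on 'b' 4→1 → fail=12;  out {6}∪{4}={4,6}

Scan:
i=0 'a': node 0→1  ** P2@[0:0]
i=1 'c': node 1→2  ** P0@[0:1]
i=2 'a': node 2→1 (fail-walked)  ** P2@[2:2]
i=3 'a': node 1→1 (fail-walked)  ** P2@[3:3]
i=4 'a': node 1→1 (fail-walked)  ** P2@[4:4]
i=5 'b': node 1→12  ** P4@[4:5]
i=6 'c': node 12→8 (fail-walked)
i=7 'b': node 8→9
i=8 'a': node 9→10  ** P2@[8:8]
i=9 'c': node 10→11  ** P0@[8:9],P3@[5:9]
i=10 'b': node 11→3 (fail-walked)
i=11 'a': node 3→4  ** P2@[11:11]
i=12 'c': node 4→5  ** P0@[11:12]
i=13 'c': node 5→6
i=14 'c': node 6→7  ** P1@[10:14],P7@[11:14]
i=15 'c': node 7→0 (fail-walked)
i=16 'a': node 0→1  ** P2@[16:16]
i=17 'c': node 1→2  ** P0@[16:17]
i=18 'c': node 2→13
i=19 'b': node 13→17
i=20 'a': node 17→18  ** P2@[20:20]
i=21 'b': node 18→19  ** P4@[20:21],P6@[16:21]
i=22 'b': node 19→3 (fail-walked)
i=23 'a': node 3→4  ** P2@[23:23]
i=24 'b': node 4→12 (fail-walked)  ** P4@[23:24]
i=25 'a': node 12→4 (fail-walked)  ** P2@[25:25]
i=26 'c': node 4→5  ** P0@[25:26]
i=27 'c': node 5→6
i=28 'b': node 6→17 (fail-walked)
i=29 'a': node 17→18  ** P2@[29:29]
i=30 'b': node 18→19  ** P4@[29:30],P6@[25:30]
i=31 'a': node 19→4 (fail-walked)  ** P2@[31:31]
i=32 'c': node 4→5  ** P0@[31:32]
i=33 'a': node 5→1 (fail-walked)  ** P2@[33:33]
i=34 'b': node 1→12  ** P4@[33:34]
i=35 'a': node 12→4 (fail-walked)  ** P2@[35:35]
i=36 'a': node 4→1 (fail-walked)  ** P2@[36:36]
i=37 'b': node 1→12  ** P4@[36:37]
i=38 'a': node 12→4 (fail-walked)  ** P2@[38:38]
i=39 'b': node 4→12 (fail-walked)  ** P4@[38:39]
i=40 'b': node 12→3 (fail-walked)
i=41 'a': node 3→4  ** P2@[41:41]
i=42 'a': node 4→1 (fail-walked)  ** P2@[42:42]
i=43 'b': node 1→12  ** P4@[42:43]
i=44 'b': node 12→3 (fail-walked)
i=45 'c': node 3→8
i=46 'a': node 8→1 (fail-walked)  ** P2@[46:46]
i=47 'a': node 1→1 (fail-walked)  ** P2@[47:47]
i=48 'b': node 1→12  ** P4@[47:48]
i=49 'a': node 12→4 (fail-walked)  ** P2@[49:49]
i=50 'b': node 4→12 (fail-walked)  ** P4@[49:50]
i=51 'b': node 12→3 (fail-walked)
i=52 'c': node 3→8
i=53 'a': node 8→1 (fail-walked)  ** P2@[53:53]
i=54 'c': node 1→2  ** P0@[53:54]
i=55 'c': node 2→13
i=56 'c': node 13→20  ** P7@[53:56]
i=57 'a': node 20→1 (fail-walked)  ** P2@[57:57]

All matches (sorted): [[0,2],[1,0],[2,2],[3,2],[4,2],[5,4],[8,2],[9,0],[9,3],[11,2],[12,0],[14,1],[14,7],[16,2],[17,0],[20,2],[21,4],[21,6],[23,2],[24,4],[25,2],[26,0],[29,2],[30,4],[30,6],[31,2],[32,0],[33,2],[34,4],[35,2],[36,2],[37,4],[38,2],[39,4],[41,2],[42,2],[43,4],[46,2],[47,2],[48,4],[49,2],[50,4],[53,2],[54,0],[56,7],[57,2]]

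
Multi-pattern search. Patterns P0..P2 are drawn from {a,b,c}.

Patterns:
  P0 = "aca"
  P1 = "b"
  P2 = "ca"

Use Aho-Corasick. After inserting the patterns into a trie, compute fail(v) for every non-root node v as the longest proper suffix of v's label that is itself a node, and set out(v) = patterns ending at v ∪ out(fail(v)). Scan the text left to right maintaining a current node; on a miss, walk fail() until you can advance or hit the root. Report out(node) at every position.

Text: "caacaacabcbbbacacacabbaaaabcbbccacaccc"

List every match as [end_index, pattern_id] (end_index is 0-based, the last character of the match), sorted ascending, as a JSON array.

Build:
Trie nodes:
  0='ε' goto a→1 b→4 c→5
  1='a' goto c→2
  2='ac' goto a→3
  3='aca' goto ·  ←P0
  4='b' goto ·  ←P1
  5='c' goto a→6
  6='ca' goto ·  ←P2

Failure links (BFS by depth):
  n1('a'): parent n0 fail=0; on 'a' 0 → fail=0;  out ∅∪∅=∅
  n4('b'): parent n0 fail=0; on 'b' 0 → fail=0;  out {1}∪∅={1}
  n5('c'): parent n0 fail=0; on 'c' 0 → fail=0;  out ∅∪∅=∅
  n2('ac'): parent n1 fail=0; on 'c' 0 → fail=5;  out ∅∪∅=∅
  n6('ca'): parent n5 fail=0; on 'a' 0 → fail=1;  out {2}∪∅={2}
  n3('aca'): parent n2 fail=5; on 'a' 5 → fail=6;  out {0}∪{2}={0,2}

Text stream:
i=0 'c': node 0→5
i=1 'a': node 5→6  → match P2@[0:1]
i=2 'a': node 6→1 (via fail)
i=3 'c': node 1→2
i=4 'a': node 2→3  → match P0@[2:4],P2@[3:4]
i=5 'a': node 3→1 (via fail)
i=6 'c': node 1→2
i=7 'a': node 2→3  → match P0@[5:7],P2@[6:7]
i=8 'b': node 3→4 (via fail)  → match P1@[8:8]
i=9 'c': node 4→5 (via fail)
i=10 'b': node 5→4 (via fail)  → match P1@[10:10]
i=11 'b': node 4→4 (via fail)  → match P1@[11:11]
i=12 'b': node 4→4 (via fail)  → match P1@[12:12]
i=13 'a': node 4→1 (via fail)
i=14 'c': node 1→2
i=15 'a': node 2→3  → match P0@[13:15],P2@[14:15]
i=16 'c': node 3→2 (via fail)
i=17 'a': node 2→3  → match P0@[15:17],P2@[16:17]
i=18 'c': node 3→2 (via fail)
i=19 'a': node 2→3  → match P0@[17:19],P2@[18:19]
i=20 'b': node 3→4 (via fail)  → match P1@[20:20]
i=21 'b': node 4→4 (via fail)  → match P1@[21:21]
i=22 'a': node 4→1 (via fail)
i=23 'a': node 1→1 (via fail)
i=24 'a': node 1→1 (via fail)
i=25 'a': node 1→1 (via fail)
i=26 'b': node 1→4 (via fail)  → match P1@[26:26]
i=27 'c': node 4→5 (via fail)
i=28 'b': node 5→4 (via fail)  → match P1@[28:28]
i=29 'b': node 4→4 (via fail)  → match P1@[29:29]
i=30 'c': node 4→5 (via fail)
i=31 'c': node 5→5 (via fail)
i=32 'a': node 5→6  → match P2@[31:32]
i=33 'c': node 6→2 (via fail)
i=34 'a': node 2→3  → match P0@[32:34],P2@[33:34]
i=35 'c': node 3→2 (via fail)
i=36 'c': node 2→5 (via fail)
i=37 'c': node 5→5 (via fail)

All matches (sorted): [[1,2],[4,0],[4,2],[7,0],[7,2],[8,1],[10,1],[11,1],[12,1],[15,0],[15,2],[17,0],[17,2],[19,0],[19,2],[20,1],[21,1],[26,1],[28,1],[29,1],[32,2],[34,0],[34,2]]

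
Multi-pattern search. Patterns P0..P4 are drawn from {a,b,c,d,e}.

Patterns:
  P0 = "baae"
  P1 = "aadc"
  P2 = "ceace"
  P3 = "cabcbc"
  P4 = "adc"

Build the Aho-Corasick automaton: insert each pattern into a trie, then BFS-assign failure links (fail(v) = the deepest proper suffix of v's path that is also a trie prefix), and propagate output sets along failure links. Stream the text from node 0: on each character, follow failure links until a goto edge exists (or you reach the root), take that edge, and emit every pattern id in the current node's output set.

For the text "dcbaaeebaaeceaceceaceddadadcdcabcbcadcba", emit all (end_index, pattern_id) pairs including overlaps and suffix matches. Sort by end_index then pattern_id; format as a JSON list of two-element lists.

Build automaton:
Trie (insert patterns):
  0='ε' goto a→5 b→1 c→9
  1='b' goto a→2
  2='ba' goto a→3
  3='baa' goto e→4
  4='baae' goto ·  [P0 ends]
  5='a' goto a→6 d→19
  6='aa' goto d→7
  7='aad' goto c→8
  8='aadc' goto ·  [P1 ends]
  9='c' goto a→14 e→10
  10='ce' goto a→11
  11='cea' goto c→12
  12='ceac' goto e→13
  13='ceace' goto ·  [P2 ends]
  14='ca' goto b→15
  15='cab' goto c→16
  16='cabc' goto b→17
  17='cabcb' goto c→18
  18='cabcbc' goto ·  [P3 ends]
  19='ad' goto c→20
  20='adc' goto ·  [P4 ends]

Failure links (BFS by depth):
  n1('b'): parent n0 fail=0; on 'b' 0 → fail=0;  out ∅∪∅=∅
  n5('a'): parent n0 fail=0; on 'a' 0 → fail=0;  out ∅∪∅=∅
  n9('c'): parent n0 fail=0; on 'c' 0 → fail=0;  out ∅∪∅=∅
  n2('ba'): parent n1 fail=0; on 'a' 0 → fail=5;  out ∅∪∅=∅
  n6('aa'): parent n5 fail=0; on 'a' 0 → fail=5;  out ∅∪∅=∅
  n10('ce'): parent n9 fail=0; on 'e' 0 → fail=0;  out ∅∪∅=∅
  n14('ca'): parent n9 fail=0; on 'a' 0 → fail=5;  out ∅∪∅=∅
  n19('ad'): parent n5 fail=0; on 'd' 0 → fail=0;  out ∅∪∅=∅
  n3('baa'): parent n2 fail=5; on 'a' 5 → fail=6;  out ∅∪∅=∅
  n7('aad'): parent n6 fail=5; on 'd' 5 → fail=19;  out ∅∪∅=∅
  n11('cea'): parent n10 fail=0; on 'a' 0 → fail=5;  out ∅∪∅=∅
  n15('cab'): parent n14 fail=5; on 'b' 5→0 → fail=1;  out ∅∪∅=∅
  n20('adc'): parent n19 fail=0; on 'c' 0 → fail=9;  out {4}∪∅={4}
  n4('baae'): parent n3 fail=6; on 'e' 6→5→0 → fail=0;  out {0}∪∅={0}
  n8('aadc'): parent n7 fail=19; on 'c' 19 → fail=20;  out {1}∪{4}={1,4}
  n12('ceac'): parent n11 fail=5; on 'c' 5→0 → fail=9;  out ∅∪∅=∅
  n16('cabc'): parent n15 fail=1; on 'c' 1→0 → fail=9;  out ∅∪∅=∅
  n13('ceace'): parent n12 fail=9; on 'e' 9 → fail=10;  out {2}∪∅={2}
  n17('cabcb'): parent n16 fail=9; on 'b' 9→0 → fail=1;  out ∅∪∅=∅
  n18('cabcbc'): parent n17 fail=1; on 'c' 1→0 → fail=9;  out {3}∪∅={3}

Run:
pos 0 'd': at 0
pos 1 'c': at 9
pos 2 'b': at 1 (via fail)
pos 3 'a': at 2
pos 4 'a': at 3
pos 5 'e': at 4  ** P0@[2:5]
pos 6 'e': at 0 (via fail)
pos 7 'b': at 1
pos 8 'a': at 2
pos 9 'a': at 3
pos 10 'e': at 4  ** P0@[7:10]
pos 11 'c': at 9 (via fail)
pos 12 'e': at 10
pos 13 'a': at 11
pos 14 'c': at 12
pos 15 'e': at 13  ** P2@[11:15]
pos 16 'c': at 9 (via fail)
pos 17 'e': at 10
pos 18 'a': at 11
pos 19 'c': at 12
pos 20 'e': at 13  ** P2@[16:20]
pos 21 'd': at 0 (via fail)
pos 22 'd': at 0
pos 23 'a': at 5
pos 24 'd': at 19
pos 25 'a': at 5 (via fail)
pos 26 'd': at 19
pos 27 'c': at 20  ** P4@[25:27]
pos 28 'd': at 0 (via fail)
pos 29 'c': at 9
pos 30 'a': at 14
pos 31 'b': at 15
pos 32 'c': at 16
pos 33 'b': at 17
pos 34 'c': at 18  ** P3@[29:34]
pos 35 'a': at 14 (via fail)
pos 36 'd': at 19 (via fail)
pos 37 'c': at 20  ** P4@[35:37]
pos 38 'b': at 1 (via fail)
pos 39 'a': at 2

Result: [[5,0],[10,0],[15,2],[20,2],[27,4],[34,3],[37,4]]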